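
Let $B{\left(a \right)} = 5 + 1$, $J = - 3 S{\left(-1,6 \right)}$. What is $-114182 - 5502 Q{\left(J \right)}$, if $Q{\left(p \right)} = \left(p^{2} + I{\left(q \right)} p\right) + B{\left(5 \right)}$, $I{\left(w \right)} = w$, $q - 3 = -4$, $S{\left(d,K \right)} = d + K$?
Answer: $-1467674$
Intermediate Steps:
$S{\left(d,K \right)} = K + d$
$q = -1$ ($q = 3 - 4 = -1$)
$J = -15$ ($J = - 3 \left(6 - 1\right) = \left(-3\right) 5 = -15$)
$B{\left(a \right)} = 6$
$Q{\left(p \right)} = 6 + p^{2} - p$ ($Q{\left(p \right)} = \left(p^{2} - p\right) + 6 = 6 + p^{2} - p$)
$-114182 - 5502 Q{\left(J \right)} = -114182 - 5502 \left(6 + \left(-15\right)^{2} - -15\right) = -114182 - 5502 \left(6 + 225 + 15\right) = -114182 - 5502 \cdot 246 = -114182 - 1353492 = -1467674$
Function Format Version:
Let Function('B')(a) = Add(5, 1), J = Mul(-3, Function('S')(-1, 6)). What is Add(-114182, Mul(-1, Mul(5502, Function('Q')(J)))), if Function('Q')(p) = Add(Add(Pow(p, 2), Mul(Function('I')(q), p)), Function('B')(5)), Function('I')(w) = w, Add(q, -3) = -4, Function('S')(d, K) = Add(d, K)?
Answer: -1467674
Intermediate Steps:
Function('S')(d, K) = Add(K, d)
q = -1 (q = Add(3, -4) = -1)
J = -15 (J = Mul(-3, Add(6, -1)) = Mul(-3, 5) = -15)
Function('B')(a) = 6
Function('Q')(p) = Add(6, Pow(p, 2), Mul(-1, p)) (Function('Q')(p) = Add(Add(Pow(p, 2), Mul(-1, p)), 6) = Add(6, Pow(p, 2), Mul(-1, p)))
Add(-114182, Mul(-1, Mul(5502, Function('Q')(J)))) = Add(-114182, Mul(-1, Mul(5502, Add(6, Pow(-15, 2), Mul(-1, -15))))) = Add(-114182, Mul(-1, Mul(5502, Add(6, 225, 15)))) = Add(-114182, Mul(-1, Mul(5502, 246))) = Add(-114182, Mul(-1, 1353492)) = Add(-114182, -1353492) = -1467674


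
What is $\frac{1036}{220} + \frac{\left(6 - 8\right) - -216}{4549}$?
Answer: $\frac{1189961}{250195} \approx 4.7561$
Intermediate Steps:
$\frac{1036}{220} + \frac{\left(6 - 8\right) - -216}{4549} = 1036 \cdot \frac{1}{220} + \left(-2 + 216\right) \frac{1}{4549} = \frac{259}{55} + 214 \cdot \frac{1}{4549} = \frac{259}{55} + \frac{214}{4549} = \frac{1189961}{250195}$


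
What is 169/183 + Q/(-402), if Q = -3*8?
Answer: 12055/12261 ≈ 0.98320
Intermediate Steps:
Q = -24
169/183 + Q/(-402) = 169/183 - 24/(-402) = 169*(1/183) - 24*(-1/402) = 169/183 + 4/67 = 12055/12261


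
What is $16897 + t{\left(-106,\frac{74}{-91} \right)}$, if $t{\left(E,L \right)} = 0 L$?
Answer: $16897$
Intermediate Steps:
$t{\left(E,L \right)} = 0$
$16897 + t{\left(-106,\frac{74}{-91} \right)} = 16897 + 0 = 16897$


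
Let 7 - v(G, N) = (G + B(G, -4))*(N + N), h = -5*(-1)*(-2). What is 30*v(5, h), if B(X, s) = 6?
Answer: 6810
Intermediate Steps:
h = -10 (h = 5*(-2) = -10)
v(G, N) = 7 - 2*N*(6 + G) (v(G, N) = 7 - (G + 6)*(N + N) = 7 - (6 + G)*2*N = 7 - 2*N*(6 + G))
30*v(5, h) = 30*(7 - 12*(-10) - 2*5*(-10)) = 30*(7 + 120 + 100) = 30*227 = 6810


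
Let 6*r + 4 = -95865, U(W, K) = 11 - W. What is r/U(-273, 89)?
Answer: -95869/1704 ≈ -56.261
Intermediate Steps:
r = -95869/6 (r = -2/3 + (1/6)*(-95865) = -2/3 - 31955/2 = -95869/6 ≈ -15978.)
r/U(-273, 89) = -95869/(6*(11 - 1*(-273))) = -95869/(6*(11 + 273)) = -95869/6/284 = -95869/6*1/284 = -95869/1704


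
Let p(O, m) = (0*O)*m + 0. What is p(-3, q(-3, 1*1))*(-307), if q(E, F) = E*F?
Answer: 0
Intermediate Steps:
p(O, m) = 0 (p(O, m) = 0*m + 0 = 0 + 0 = 0)
p(-3, q(-3, 1*1))*(-307) = 0*(-307) = 0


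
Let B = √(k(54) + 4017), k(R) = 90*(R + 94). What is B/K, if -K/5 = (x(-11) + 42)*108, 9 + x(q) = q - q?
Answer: -√17337/17820 ≈ -0.0073889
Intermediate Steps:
k(R) = 8460 + 90*R (k(R) = 90*(94 + R) = 8460 + 90*R)
x(q) = -9 (x(q) = -9 + (q - q) = -9 + 0 = -9)
B = √17337 (B = √((8460 + 90*54) + 4017) = √((8460 + 4860) + 4017) = √(13320 + 4017) = √17337 ≈ 131.67)
K = -17820 (K = -5*(-9 + 42)*108 = -165*108 = -5*3564 = -17820)
B/K = √17337/(-17820) = √17337*(-1/17820) = -√17337/17820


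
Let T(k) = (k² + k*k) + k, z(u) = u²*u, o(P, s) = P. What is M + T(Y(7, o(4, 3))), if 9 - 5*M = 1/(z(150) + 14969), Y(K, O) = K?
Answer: 362048689/3389969 ≈ 106.80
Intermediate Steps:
z(u) = u³
T(k) = k + 2*k² (T(k) = (k² + k²) + k = 2*k² + k = k + 2*k²)
M = 6101944/3389969 (M = 9/5 - 1/(5*(150³ + 14969)) = 9/5 - 1/(5*(3375000 + 14969)) = 9/5 - ⅕/3389969 = 9/5 - ⅕*1/3389969 = 9/5 - 1/16949845 = 6101944/3389969 ≈ 1.8000)
M + T(Y(7, o(4, 3))) = 6101944/3389969 + 7*(1 + 2*7) = 6101944/3389969 + 7*(1 + 14) = 6101944/3389969 + 7*15 = 6101944/3389969 + 105 = 362048689/3389969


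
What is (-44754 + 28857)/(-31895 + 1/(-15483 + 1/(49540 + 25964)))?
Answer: 2654863566801/5326594554607 ≈ 0.49842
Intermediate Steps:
(-44754 + 28857)/(-31895 + 1/(-15483 + 1/(49540 + 25964))) = -15897/(-31895 + 1/(-15483 + 1/75504)) = -15897/(-31895 + 1/(-1169028431/75504)) = -15897/(-31895 - 75504/1169028431) = -15897/(-37286161882249/1169028431) = -15897*(-1169028431/37286161882249) = 2654863566801/5326594554607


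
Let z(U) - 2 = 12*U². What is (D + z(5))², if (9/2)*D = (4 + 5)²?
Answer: 102400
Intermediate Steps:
z(U) = 2 + 12*U²
D = 18 (D = 2*(4 + 5)²/9 = (2/9)*9² = (2/9)*81 = 18)
(D + z(5))² = (18 + (2 + 12*5²))² = (18 + (2 + 12*25))² = (18 + (2 + 300))² = (18 + 302)² = 320² = 102400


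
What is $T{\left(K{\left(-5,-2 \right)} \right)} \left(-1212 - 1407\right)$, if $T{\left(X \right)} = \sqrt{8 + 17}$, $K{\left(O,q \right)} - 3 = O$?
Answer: $-13095$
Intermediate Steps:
$K{\left(O,q \right)} = 3 + O$
$T{\left(X \right)} = 5$ ($T{\left(X \right)} = \sqrt{25} = 5$)
$T{\left(K{\left(-5,-2 \right)} \right)} \left(-1212 - 1407\right) = 5 \left(-1212 - 1407\right) = 5 \left(-2619\right) = -13095$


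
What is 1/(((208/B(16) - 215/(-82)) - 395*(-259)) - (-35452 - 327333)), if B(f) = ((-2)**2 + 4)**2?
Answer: 164/76275723 ≈ 2.1501e-6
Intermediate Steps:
B(f) = 64 (B(f) = (4 + 4)**2 = 8**2 = 64)
1/(((208/B(16) - 215/(-82)) - 395*(-259)) - (-35452 - 327333)) = 1/(((208/64 - 215/(-82)) - 395*(-259)) - (-35452 - 327333)) = 1/(((208*(1/64) - 215*(-1/82)) + 102305) - 1*(-362785)) = 1/(((13/4 + 215/82) + 102305) + 362785) = 1/((963/164 + 102305) + 362785) = 1/(16778983/164 + 362785) = 1/(76275723/164) = 164/76275723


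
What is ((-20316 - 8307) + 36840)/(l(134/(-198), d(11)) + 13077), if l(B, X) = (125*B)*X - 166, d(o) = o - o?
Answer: 8217/12911 ≈ 0.63643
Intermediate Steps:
d(o) = 0
l(B, X) = -166 + 125*B*X (l(B, X) = 125*B*X - 166 = -166 + 125*B*X)
((-20316 - 8307) + 36840)/(l(134/(-198), d(11)) + 13077) = ((-20316 - 8307) + 36840)/((-166 + 125*(134/(-198))*0) + 13077) = (-28623 + 36840)/((-166 + 125*(134*(-1/198))*0) + 13077) = 8217/((-166 + 125*(-67/99)*0) + 13077) = 8217/((-166 + 0) + 13077) = 8217/(-166 + 13077) = 8217/12911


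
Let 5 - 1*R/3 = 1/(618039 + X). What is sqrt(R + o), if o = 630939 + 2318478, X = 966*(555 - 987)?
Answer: sqrt(13204059298371483)/66909 ≈ 1717.4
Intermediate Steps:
X = -417312 (X = 966*(-432) = -417312)
R = 1003634/66909 (R = 15 - 3/(618039 - 417312) = 15 - 3/200727 = 15 - 3*1/200727 = 15 - 1/66909 = 1003634/66909 ≈ 15.000)
o = 2949417
sqrt(R + o) = sqrt(1003634/66909 + 2949417) = sqrt(197343545687/66909) = sqrt(13204059298371483)/66909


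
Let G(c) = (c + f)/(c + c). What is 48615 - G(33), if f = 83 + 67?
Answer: 1069469/22 ≈ 48612.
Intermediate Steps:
f = 150
G(c) = (150 + c)/(2*c) (G(c) = (c + 150)/(c + c) = (150 + c)/((2*c)) = (150 + c)*(1/(2*c)) = (150 + c)/(2*c))
48615 - G(33) = 48615 - (150 + 33)/(2*33) = 48615 - 183/(2*33) = 48615 - 1*61/22 = 48615 - 61/22 = 1069469/22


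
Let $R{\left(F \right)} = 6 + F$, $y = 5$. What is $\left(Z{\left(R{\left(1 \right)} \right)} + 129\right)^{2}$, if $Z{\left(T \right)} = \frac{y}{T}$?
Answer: $\frac{824464}{49} \approx 16826.0$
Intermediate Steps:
$Z{\left(T \right)} = \frac{5}{T}$
$\left(Z{\left(R{\left(1 \right)} \right)} + 129\right)^{2} = \left(\frac{5}{6 + 1} + 129\right)^{2} = \left(\frac{5}{7} + 129\right)^{2} = \left(\frac{908}{7}\right)^{2} = \frac{824464}{49}$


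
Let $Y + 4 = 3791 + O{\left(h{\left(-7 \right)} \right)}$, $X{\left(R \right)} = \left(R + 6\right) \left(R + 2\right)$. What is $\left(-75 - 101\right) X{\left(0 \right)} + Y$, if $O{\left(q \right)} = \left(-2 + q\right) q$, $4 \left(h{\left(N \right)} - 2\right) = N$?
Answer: $\frac{26793}{16} \approx 1674.6$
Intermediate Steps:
$h{\left(N \right)} = 2 + \frac{N}{4}$
$O{\left(q \right)} = q \left(-2 + q\right)$
$X{\left(R \right)} = \left(2 + R\right) \left(6 + R\right)$ ($X{\left(R \right)} = \left(6 + R\right) \left(2 + R\right) = \left(2 + R\right) \left(6 + R\right)$)
$Y = \frac{60585}{16}$ ($Y = -4 + \left(3791 + \left(2 + \frac{1}{4} \left(-7\right)\right) \left(-2 + \left(2 + \frac{1}{4} \left(-7\right)\right)\right)\right) = -4 + \left(3791 + \left(2 - \frac{7}{4}\right) \left(-2 + \left(2 - \frac{7}{4}\right)\right)\right) = -4 + \left(3791 + \frac{-2 + \frac{1}{4}}{4}\right) = -4 + \left(3791 + \frac{1}{4} \left(- \frac{7}{4}\right)\right) = -4 + \left(3791 - \frac{7}{16}\right) = -4 + \frac{60649}{16} = \frac{60585}{16} \approx 3786.6$)
$\left(-75 - 101\right) X{\left(0 \right)} + Y = \left(-75 - 101\right) \left(12 + 0^{2} + 8 \cdot 0\right) + \frac{60585}{16} = - 176 \left(12 + 0 + 0\right) + \frac{60585}{16} = \left(-176\right) 12 + \frac{60585}{16} = -2112 + \frac{60585}{16} = \frac{26793}{16}$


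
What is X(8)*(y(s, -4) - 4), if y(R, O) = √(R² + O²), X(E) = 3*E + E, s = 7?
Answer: -128 + 32*√65 ≈ 129.99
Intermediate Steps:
X(E) = 4*E
y(R, O) = √(O² + R²)
X(8)*(y(s, -4) - 4) = (4*8)*(√((-4)² + 7²) - 4) = 32*(√(16 + 49) - 4) = 32*(√65 - 4) = 32*(-4 + √65) = -128 + 32*√65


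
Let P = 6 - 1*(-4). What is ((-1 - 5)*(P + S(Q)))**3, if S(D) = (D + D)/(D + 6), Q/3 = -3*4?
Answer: -51478848/125 ≈ -4.1183e+5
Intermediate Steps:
Q = -36 (Q = 3*(-3*4) = 3*(-12) = -36)
S(D) = 2*D/(6 + D) (S(D) = (2*D)/(6 + D) = 2*D/(6 + D))
P = 10 (P = 6 + 4 = 10)
((-1 - 5)*(P + S(Q)))**3 = ((-1 - 5)*(10 + 2*(-36)/(6 - 36)))**3 = (-6*(10 + 2*(-36)/(-30)))**3 = (-6*(10 + 2*(-36)*(-1/30)))**3 = (-6*(10 + 12/5))**3 = (-6*62/5)**3 = (-372/5)**3 = -51478848/125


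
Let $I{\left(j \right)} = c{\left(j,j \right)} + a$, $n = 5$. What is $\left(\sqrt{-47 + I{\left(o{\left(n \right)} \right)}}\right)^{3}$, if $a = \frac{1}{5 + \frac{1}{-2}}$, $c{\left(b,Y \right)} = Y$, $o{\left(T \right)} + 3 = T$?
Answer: $- \frac{403 i \sqrt{403}}{27} \approx - 299.64 i$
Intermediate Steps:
$o{\left(T \right)} = -3 + T$
$a = \frac{2}{9}$ ($a = \frac{1}{5 - \frac{1}{2}} = \frac{1}{\frac{9}{2}} = \frac{2}{9} \approx 0.22222$)
$I{\left(j \right)} = \frac{2}{9} + j$ ($I{\left(j \right)} = j + \frac{2}{9} = \frac{2}{9} + j$)
$\left(\sqrt{-47 + I{\left(o{\left(n \right)} \right)}}\right)^{3} = \left(\sqrt{-47 + \left(\frac{2}{9} + \left(-3 + 5\right)\right)}\right)^{3} = \left(\sqrt{-47 + \left(\frac{2}{9} + 2\right)}\right)^{3} = \left(\sqrt{-47 + \frac{20}{9}}\right)^{3} = \left(\sqrt{- \frac{403}{9}}\right)^{3} = \left(\frac{i \sqrt{403}}{3}\right)^{3} = - \frac{403 i \sqrt{403}}{27}$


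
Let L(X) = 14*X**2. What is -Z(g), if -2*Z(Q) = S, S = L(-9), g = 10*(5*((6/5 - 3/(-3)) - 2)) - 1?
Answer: 567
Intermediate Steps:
g = 9 (g = 10*(5*((6*(1/5) - 3*(-1/3)) - 2)) - 1 = 10*(5*((6/5 + 1) - 2)) - 1 = 10*(5*(11/5 - 2)) - 1 = 10*(5*(1/5)) - 1 = 10*1 - 1 = 10 - 1 = 9)
S = 1134 (S = 14*(-9)**2 = 14*81 = 1134)
Z(Q) = -567 (Z(Q) = -1/2*1134 = -567)
-Z(g) = -1*(-567) = 567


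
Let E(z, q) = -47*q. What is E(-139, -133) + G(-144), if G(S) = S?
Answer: 6107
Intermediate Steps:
E(-139, -133) + G(-144) = -47*(-133) - 144 = 6251 - 144 = 6107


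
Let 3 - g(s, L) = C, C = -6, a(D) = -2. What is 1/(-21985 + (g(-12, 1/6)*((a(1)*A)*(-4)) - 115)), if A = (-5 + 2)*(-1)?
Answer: -1/21884 ≈ -4.5695e-5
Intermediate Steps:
A = 3 (A = -3*(-1) = 3)
g(s, L) = 9 (g(s, L) = 3 - 1*(-6) = 3 + 6 = 9)
1/(-21985 + (g(-12, 1/6)*((a(1)*A)*(-4)) - 115)) = 1/(-21985 + (9*(-2*3*(-4)) - 115)) = 1/(-21985 + (9*(-6*(-4)) - 115)) = 1/(-21985 + (9*24 - 115)) = 1/(-21985 + (216 - 115)) = 1/(-21985 + 101) = 1/(-21884) = -1/21884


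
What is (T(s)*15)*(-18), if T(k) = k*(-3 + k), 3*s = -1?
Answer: -300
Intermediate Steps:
s = -1/3 (s = (1/3)*(-1) = -1/3 ≈ -0.33333)
(T(s)*15)*(-18) = (-(-3 - 1/3)/3*15)*(-18) = (-1/3*(-10/3)*15)*(-18) = ((10/9)*15)*(-18) = (50/3)*(-18) = -300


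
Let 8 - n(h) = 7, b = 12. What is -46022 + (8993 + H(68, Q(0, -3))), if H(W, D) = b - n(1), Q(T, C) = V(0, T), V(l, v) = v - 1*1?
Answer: -37018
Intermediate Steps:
V(l, v) = -1 + v (V(l, v) = v - 1 = -1 + v)
n(h) = 1 (n(h) = 8 - 1*7 = 8 - 7 = 1)
Q(T, C) = -1 + T
H(W, D) = 11 (H(W, D) = 12 - 1*1 = 12 - 1 = 11)
-46022 + (8993 + H(68, Q(0, -3))) = -46022 + (8993 + 11) = -46022 + 9004 = -37018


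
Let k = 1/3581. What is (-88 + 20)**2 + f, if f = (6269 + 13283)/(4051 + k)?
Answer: 8393585260/1813329 ≈ 4628.8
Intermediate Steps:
k = 1/3581 ≈ 0.00027925
f = 8751964/1813329 (f = (6269 + 13283)/(4051 + 1/3581) = 19552/(14506632/3581) = 19552*(3581/14506632) = 8751964/1813329 ≈ 4.8265)
(-88 + 20)**2 + f = (-88 + 20)**2 + 8751964/1813329 = (-68)**2 + 8751964/1813329 = 4624 + 8751964/1813329 = 8393585260/1813329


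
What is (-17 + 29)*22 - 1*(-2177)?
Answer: 2441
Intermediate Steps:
(-17 + 29)*22 - 1*(-2177) = 12*22 + 2177 = 264 + 2177 = 2441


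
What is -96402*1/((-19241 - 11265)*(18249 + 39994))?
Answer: 48201/888380479 ≈ 5.4257e-5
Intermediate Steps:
-96402*1/((-19241 - 11265)*(18249 + 39994)) = -96402/(58243*(-30506)) = -96402/(-1776760958) = -96402*(-1/1776760958) = 48201/888380479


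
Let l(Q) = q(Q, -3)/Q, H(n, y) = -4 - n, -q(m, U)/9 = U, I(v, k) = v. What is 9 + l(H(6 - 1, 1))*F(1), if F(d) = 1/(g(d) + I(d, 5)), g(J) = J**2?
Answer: 15/2 ≈ 7.5000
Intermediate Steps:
q(m, U) = -9*U
l(Q) = 27/Q (l(Q) = (-9*(-3))/Q = 27/Q)
F(d) = 1/(d + d**2) (F(d) = 1/(d**2 + d) = 1/(d + d**2))
9 + l(H(6 - 1, 1))*F(1) = 9 + (27/(-4 - (6 - 1)))*(1/(1*(1 + 1))) = 9 + (27/(-4 - 1*5))*(1/2) = 9 + (27/(-4 - 5))*(1*(1/2)) = 9 + (27/(-9))*(1/2) = 9 + (27*(-1/9))*(1/2) = 9 - 3*1/2 = 9 - 3/2 = 15/2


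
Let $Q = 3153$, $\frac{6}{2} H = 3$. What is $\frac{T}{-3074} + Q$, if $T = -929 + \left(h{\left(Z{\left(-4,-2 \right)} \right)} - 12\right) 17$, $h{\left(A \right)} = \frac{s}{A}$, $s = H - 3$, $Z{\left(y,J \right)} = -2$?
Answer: $\frac{4846719}{1537} \approx 3153.4$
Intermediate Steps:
$H = 1$ ($H = \frac{1}{3} \cdot 3 = 1$)
$s = -2$ ($s = 1 - 3 = -2$)
$h{\left(A \right)} = - \frac{2}{A}$
$T = -1116$ ($T = -929 + \left(- \frac{2}{-2} - 12\right) 17 = -929 + \left(\left(-2\right) \left(- \frac{1}{2}\right) - 12\right) 17 = -929 + \left(1 - 12\right) 17 = -929 - 187 = -1116$)
$\frac{T}{-3074} + Q = - \frac{1116}{-3074} + 3153 = \left(-1116\right) \left(- \frac{1}{3074}\right) + 3153 = \frac{558}{1537} + 3153 = \frac{4846719}{1537}$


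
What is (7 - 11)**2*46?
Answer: 736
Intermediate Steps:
(7 - 11)**2*46 = (-4)**2*46 = 16*46 = 736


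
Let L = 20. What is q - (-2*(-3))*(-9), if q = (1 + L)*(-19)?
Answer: -345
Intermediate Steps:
q = -399 (q = (1 + 20)*(-19) = 21*(-19) = -399)
q - (-2*(-3))*(-9) = -399 - (-2*(-3))*(-9) = -399 - 6*(-9) = -399 - 1*(-54) = -399 + 54 = -345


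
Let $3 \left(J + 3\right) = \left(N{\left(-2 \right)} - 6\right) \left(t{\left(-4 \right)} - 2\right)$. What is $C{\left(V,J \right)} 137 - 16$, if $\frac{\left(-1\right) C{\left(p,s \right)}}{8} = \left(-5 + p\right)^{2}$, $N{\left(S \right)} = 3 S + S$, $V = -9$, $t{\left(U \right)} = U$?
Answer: $-214832$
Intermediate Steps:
$N{\left(S \right)} = 4 S$
$J = 25$ ($J = -3 + \frac{\left(4 \left(-2\right) - 6\right) \left(-4 - 2\right)}{3} = -3 + \frac{\left(-8 - 6\right) \left(-6\right)}{3} = -3 + \frac{\left(-14\right) \left(-6\right)}{3} = -3 + \frac{1}{3} \cdot 84 = -3 + 28 = 25$)
$C{\left(p,s \right)} = - 8 \left(-5 + p\right)^{2}$
$C{\left(V,J \right)} 137 - 16 = - 8 \left(-5 - 9\right)^{2} \cdot 137 - 16 = - 8 \left(-14\right)^{2} \cdot 137 - 16 = \left(-8\right) 196 \cdot 137 - 16 = \left(-1568\right) 137 - 16 = -214816 - 16 = -214832$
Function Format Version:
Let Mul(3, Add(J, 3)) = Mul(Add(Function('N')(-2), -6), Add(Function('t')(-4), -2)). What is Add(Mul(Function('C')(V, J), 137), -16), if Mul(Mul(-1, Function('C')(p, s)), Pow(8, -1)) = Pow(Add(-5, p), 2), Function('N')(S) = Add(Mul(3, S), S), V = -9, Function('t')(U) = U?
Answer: -214832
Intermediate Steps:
Function('N')(S) = Mul(4, S)
J = 25 (J = Add(-3, Mul(Rational(1, 3), Mul(Add(Mul(4, -2), -6), Add(-4, -2)))) = Add(-3, Mul(Rational(1, 3), Mul(Add(-8, -6), -6))) = Add(-3, Mul(Rational(1, 3), Mul(-14, -6))) = Add(-3, Mul(Rational(1, 3), 84)) = Add(-3, 28) = 25)
Function('C')(p, s) = Mul(-8, Pow(Add(-5, p), 2))
Add(Mul(Function('C')(V, J), 137), -16) = Add(Mul(Mul(-8, Pow(Add(-5, -9), 2)), 137), -16) = Add(Mul(Mul(-8, Pow(-14, 2)), 137), -16) = Add(Mul(Mul(-8, 196), 137), -16) = Add(Mul(-1568, 137), -16) = Add(-214816, -16) = -214832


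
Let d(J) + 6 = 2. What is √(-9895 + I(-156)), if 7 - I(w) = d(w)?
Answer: 2*I*√2471 ≈ 99.418*I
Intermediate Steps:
d(J) = -4 (d(J) = -6 + 2 = -4)
I(w) = 11 (I(w) = 7 - 1*(-4) = 7 + 4 = 11)
√(-9895 + I(-156)) = √(-9895 + 11) = √(-9884) = 2*I*√2471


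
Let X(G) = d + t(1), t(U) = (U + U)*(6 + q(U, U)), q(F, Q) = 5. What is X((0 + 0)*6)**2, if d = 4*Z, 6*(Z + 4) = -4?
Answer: 100/9 ≈ 11.111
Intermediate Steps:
Z = -14/3 (Z = -4 + (1/6)*(-4) = -4 - 2/3 = -14/3 ≈ -4.6667)
t(U) = 22*U (t(U) = (U + U)*(6 + 5) = (2*U)*11 = 22*U)
d = -56/3 (d = 4*(-14/3) = -56/3 ≈ -18.667)
X(G) = 10/3 (X(G) = -56/3 + 22*1 = -56/3 + 22 = 10/3)
X((0 + 0)*6)**2 = (10/3)**2 = 100/9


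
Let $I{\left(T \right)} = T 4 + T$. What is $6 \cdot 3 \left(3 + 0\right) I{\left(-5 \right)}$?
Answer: $-1350$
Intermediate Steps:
$I{\left(T \right)} = 5 T$ ($I{\left(T \right)} = 4 T + T = 5 T$)
$6 \cdot 3 \left(3 + 0\right) I{\left(-5 \right)} = 6 \cdot 3 \left(3 + 0\right) 5 \left(-5\right) = 6 \cdot 3 \cdot 3 \left(-25\right) = 6 \cdot 9 \left(-25\right) = 54 \left(-25\right) = -1350$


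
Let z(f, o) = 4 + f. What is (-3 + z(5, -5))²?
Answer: 36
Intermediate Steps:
(-3 + z(5, -5))² = (-3 + (4 + 5))² = (-3 + 9)² = 6² = 36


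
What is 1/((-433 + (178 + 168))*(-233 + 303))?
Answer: -1/6090 ≈ -0.00016420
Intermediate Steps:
1/((-433 + (178 + 168))*(-233 + 303)) = 1/((-433 + 346)*70) = 1/(-87*70) = 1/(-6090) = -1/6090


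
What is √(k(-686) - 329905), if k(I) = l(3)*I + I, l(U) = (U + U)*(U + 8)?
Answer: 3*I*√41763 ≈ 613.08*I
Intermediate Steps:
l(U) = 2*U*(8 + U) (l(U) = (2*U)*(8 + U) = 2*U*(8 + U))
k(I) = 67*I (k(I) = (2*3*(8 + 3))*I + I = (2*3*11)*I + I = 66*I + I = 67*I)
√(k(-686) - 329905) = √(67*(-686) - 329905) = √(-45962 - 329905) = √(-375867) = 3*I*√41763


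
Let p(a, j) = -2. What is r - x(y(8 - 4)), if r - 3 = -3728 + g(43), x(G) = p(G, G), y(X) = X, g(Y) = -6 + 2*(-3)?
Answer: -3735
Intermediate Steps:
g(Y) = -12 (g(Y) = -6 - 6 = -12)
x(G) = -2
r = -3737 (r = 3 + (-3728 - 12) = 3 - 3740 = -3737)
r - x(y(8 - 4)) = -3737 - 1*(-2) = -3737 + 2 = -3735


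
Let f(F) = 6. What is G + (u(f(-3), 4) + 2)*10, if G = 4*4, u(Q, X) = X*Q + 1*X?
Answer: 316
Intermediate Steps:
u(Q, X) = X + Q*X (u(Q, X) = Q*X + X = X + Q*X)
G = 16
G + (u(f(-3), 4) + 2)*10 = 16 + (4*(1 + 6) + 2)*10 = 16 + (4*7 + 2)*10 = 16 + (28 + 2)*10 = 16 + 30*10 = 16 + 300 = 316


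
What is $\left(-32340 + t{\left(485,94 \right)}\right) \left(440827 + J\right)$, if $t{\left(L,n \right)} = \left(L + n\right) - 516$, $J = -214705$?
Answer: $-7298539794$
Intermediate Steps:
$t{\left(L,n \right)} = -516 + L + n$
$\left(-32340 + t{\left(485,94 \right)}\right) \left(440827 + J\right) = \left(-32340 + \left(-516 + 485 + 94\right)\right) \left(440827 - 214705\right) = \left(-32340 + 63\right) 226122 = \left(-32277\right) 226122 = -7298539794$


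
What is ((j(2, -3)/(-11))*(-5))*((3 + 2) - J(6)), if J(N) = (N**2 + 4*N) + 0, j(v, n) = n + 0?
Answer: 75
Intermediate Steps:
j(v, n) = n
J(N) = N**2 + 4*N
((j(2, -3)/(-11))*(-5))*((3 + 2) - J(6)) = (-3/(-11)*(-5))*((3 + 2) - 6*(4 + 6)) = (-3*(-1/11)*(-5))*(5 - 6*10) = ((3/11)*(-5))*(5 - 1*60) = -15*(5 - 60)/11 = -15/11*(-55) = 75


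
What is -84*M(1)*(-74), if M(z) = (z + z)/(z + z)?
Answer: 6216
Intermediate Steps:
M(z) = 1 (M(z) = (2*z)/((2*z)) = (2*z)*(1/(2*z)) = 1)
-84*M(1)*(-74) = -84*1*(-74) = -84*(-74) = 6216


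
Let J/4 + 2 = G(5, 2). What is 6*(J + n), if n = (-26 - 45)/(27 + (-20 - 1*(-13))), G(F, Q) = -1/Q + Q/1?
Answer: -333/10 ≈ -33.300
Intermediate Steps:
G(F, Q) = Q - 1/Q (G(F, Q) = -1/Q + Q*1 = -1/Q + Q = Q - 1/Q)
n = -71/20 (n = -71/(27 + (-20 + 13)) = -71/(27 - 7) = -71/20 ≈ -3.5500)
J = -2 (J = -8 + 4*(2 - 1/2) = -8 + 4*(2 - 1*½) = -8 + 4*(2 - ½) = -8 + 4*(3/2) = -8 + 6 = -2)
6*(J + n) = 6*(-2 - 71/20) = 6*(-111/20) = -333/10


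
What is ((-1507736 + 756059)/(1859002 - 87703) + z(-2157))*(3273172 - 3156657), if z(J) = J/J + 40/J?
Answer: 9185147997830/141507109 ≈ 64909.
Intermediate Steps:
z(J) = 1 + 40/J
((-1507736 + 756059)/(1859002 - 87703) + z(-2157))*(3273172 - 3156657) = ((-1507736 + 756059)/(1859002 - 87703) + (40 - 2157)/(-2157))*(3273172 - 3156657) = (-751677/1771299 - 1/2157*(-2117))*116515 = (-751677*1/1771299 + 2117/2157)*116515 = (-250559/590433 + 2117/2157)*116515 = (78832322/141507109)*116515 = 9185147997830/141507109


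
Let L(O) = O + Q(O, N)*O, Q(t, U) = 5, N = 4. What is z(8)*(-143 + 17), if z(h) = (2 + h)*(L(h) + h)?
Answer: -70560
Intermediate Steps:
L(O) = 6*O (L(O) = O + 5*O = 6*O)
z(h) = 7*h*(2 + h) (z(h) = (2 + h)*(6*h + h) = (2 + h)*(7*h) = 7*h*(2 + h))
z(8)*(-143 + 17) = (7*8*(2 + 8))*(-143 + 17) = (7*8*10)*(-126) = 560*(-126) = -70560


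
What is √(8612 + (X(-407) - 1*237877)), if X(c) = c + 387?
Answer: I*√229285 ≈ 478.84*I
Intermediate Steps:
X(c) = 387 + c
√(8612 + (X(-407) - 1*237877)) = √(8612 + ((387 - 407) - 1*237877)) = √(8612 + (-20 - 237877)) = √(8612 - 237897) = √(-229285) = I*√229285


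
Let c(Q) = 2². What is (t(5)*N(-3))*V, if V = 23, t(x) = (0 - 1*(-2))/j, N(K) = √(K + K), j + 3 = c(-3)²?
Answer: 46*I*√6/13 ≈ 8.6674*I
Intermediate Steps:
c(Q) = 4
j = 13 (j = -3 + 4² = -3 + 16 = 13)
N(K) = √2*√K (N(K) = √(2*K) = √2*√K)
t(x) = 2/13 (t(x) = (0 - 1*(-2))/13 = (0 + 2)*(1/13) = 2*(1/13) = 2/13)
(t(5)*N(-3))*V = (2*(√2*√(-3))/13)*23 = (2*(√2*(I*√3))/13)*23 = (2*(I*√6)/13)*23 = (2*I*√6/13)*23 = 46*I*√6/13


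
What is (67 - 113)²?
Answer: 2116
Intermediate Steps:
(67 - 113)² = (-46)² = 2116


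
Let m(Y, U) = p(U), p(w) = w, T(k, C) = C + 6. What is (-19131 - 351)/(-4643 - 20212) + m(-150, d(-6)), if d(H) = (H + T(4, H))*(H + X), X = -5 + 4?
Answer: 354464/8285 ≈ 42.784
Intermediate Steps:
X = -1
T(k, C) = 6 + C
d(H) = (-1 + H)*(6 + 2*H) (d(H) = (H + (6 + H))*(H - 1) = (6 + 2*H)*(-1 + H) = (-1 + H)*(6 + 2*H))
m(Y, U) = U
(-19131 - 351)/(-4643 - 20212) + m(-150, d(-6)) = (-19131 - 351)/(-4643 - 20212) + (-6 + 2*(-6)**2 + 4*(-6)) = -19482/(-24855) + (-6 + 2*36 - 24) = -19482*(-1/24855) + (-6 + 72 - 24) = 6494/8285 + 42 = 354464/8285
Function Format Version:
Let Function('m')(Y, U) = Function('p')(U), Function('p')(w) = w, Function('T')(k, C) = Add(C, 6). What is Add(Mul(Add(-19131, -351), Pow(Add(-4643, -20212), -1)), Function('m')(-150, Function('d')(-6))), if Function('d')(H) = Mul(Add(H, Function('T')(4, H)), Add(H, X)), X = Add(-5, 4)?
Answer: Rational(354464, 8285) ≈ 42.784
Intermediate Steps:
X = -1
Function('T')(k, C) = Add(6, C)
Function('d')(H) = Mul(Add(-1, H), Add(6, Mul(2, H))) (Function('d')(H) = Mul(Add(H, Add(6, H)), Add(H, -1)) = Mul(Add(6, Mul(2, H)), Add(-1, H)) = Mul(Add(-1, H), Add(6, Mul(2, H))))
Function('m')(Y, U) = U
Add(Mul(Add(-19131, -351), Pow(Add(-4643, -20212), -1)), Function('m')(-150, Function('d')(-6))) = Add(Mul(Add(-19131, -351), Pow(Add(-4643, -20212), -1)), Add(-6, Mul(2, Pow(-6, 2)), Mul(4, -6))) = Add(Mul(-19482, Pow(-24855, -1)), Add(-6, Mul(2, 36), -24)) = Add(Mul(-19482, Rational(-1, 24855)), Add(-6, 72, -24)) = Add(Rational(6494, 8285), 42) = Rational(354464, 8285)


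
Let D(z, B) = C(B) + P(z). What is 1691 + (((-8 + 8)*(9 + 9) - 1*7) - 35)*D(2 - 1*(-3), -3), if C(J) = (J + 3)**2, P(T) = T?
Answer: 1481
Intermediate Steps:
C(J) = (3 + J)**2
D(z, B) = z + (3 + B)**2 (D(z, B) = (3 + B)**2 + z = z + (3 + B)**2)
1691 + (((-8 + 8)*(9 + 9) - 1*7) - 35)*D(2 - 1*(-3), -3) = 1691 + (((-8 + 8)*(9 + 9) - 1*7) - 35)*((2 - 1*(-3)) + (3 - 3)**2) = 1691 + ((0*18 - 7) - 35)*((2 + 3) + 0**2) = 1691 + ((0 - 7) - 35)*(5 + 0) = 1691 + (-7 - 35)*5 = 1691 - 42*5 = 1691 - 210 = 1481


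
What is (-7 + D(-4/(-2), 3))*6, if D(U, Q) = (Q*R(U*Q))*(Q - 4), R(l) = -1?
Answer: -24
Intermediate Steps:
D(U, Q) = -Q*(-4 + Q) (D(U, Q) = (Q*(-1))*(Q - 4) = (-Q)*(-4 + Q) = -Q*(-4 + Q))
(-7 + D(-4/(-2), 3))*6 = (-7 + 3*(4 - 1*3))*6 = (-7 + 3*(4 - 3))*6 = (-7 + 3*1)*6 = (-7 + 3)*6 = -4*6 = -24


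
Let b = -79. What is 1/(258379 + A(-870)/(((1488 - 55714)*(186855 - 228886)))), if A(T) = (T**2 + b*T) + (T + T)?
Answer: 1139586503/294445221470582 ≈ 3.8703e-6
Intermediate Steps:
A(T) = T**2 - 77*T (A(T) = (T**2 - 79*T) + (T + T) = (T**2 - 79*T) + 2*T = T**2 - 77*T)
1/(258379 + A(-870)/(((1488 - 55714)*(186855 - 228886)))) = 1/(258379 + (-870*(-77 - 870))/(((1488 - 55714)*(186855 - 228886)))) = 1/(258379 + (-870*(-947))/((-54226*(-42031)))) = 1/(258379 + 823890/2279173006) = 1/(258379 + 823890*(1/2279173006)) = 1/(258379 + 411945/1139586503) = 1/(294445221470582/1139586503) = 1139586503/294445221470582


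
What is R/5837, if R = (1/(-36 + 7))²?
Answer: 1/4908917 ≈ 2.0371e-7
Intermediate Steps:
R = 1/841 (R = (1/(-29))² = (-1/29)² = 1/841 ≈ 0.0011891)
R/5837 = (1/841)/5837 = (1/841)*(1/5837) = 1/4908917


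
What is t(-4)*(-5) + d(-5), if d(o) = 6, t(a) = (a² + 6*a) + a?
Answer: 66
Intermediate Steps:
t(a) = a² + 7*a
t(-4)*(-5) + d(-5) = -4*(7 - 4)*(-5) + 6 = -4*3*(-5) + 6 = -12*(-5) + 6 = 60 + 6 = 66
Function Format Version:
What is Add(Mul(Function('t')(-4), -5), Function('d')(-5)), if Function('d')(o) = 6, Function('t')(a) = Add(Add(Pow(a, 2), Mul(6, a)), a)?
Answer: 66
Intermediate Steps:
Function('t')(a) = Add(Pow(a, 2), Mul(7, a))
Add(Mul(Function('t')(-4), -5), Function('d')(-5)) = Add(Mul(Mul(-4, Add(7, -4)), -5), 6) = Add(Mul(Mul(-4, 3), -5), 6) = Add(Mul(-12, -5), 6) = Add(60, 6) = 66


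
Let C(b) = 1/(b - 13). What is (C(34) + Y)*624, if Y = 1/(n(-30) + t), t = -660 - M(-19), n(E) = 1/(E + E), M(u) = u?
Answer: 7737808/269227 ≈ 28.741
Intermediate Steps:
n(E) = 1/(2*E)
t = -641 (t = -660 - 1*(-19) = -660 + 19 = -641)
C(b) = 1/(-13 + b)
Y = -60/38461 (Y = 1/((½)/(-30) - 641) = 1/((½)*(-1/30) - 641) = 1/(-1/60 - 641) = 1/(-38461/60) = -60/38461 ≈ -0.0015600)
(C(34) + Y)*624 = (1/(-13 + 34) - 60/38461)*624 = (1/21 - 60/38461)*624 = (37201/807681)*624 = 7737808/269227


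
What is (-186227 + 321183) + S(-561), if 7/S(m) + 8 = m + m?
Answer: 152500273/1130 ≈ 1.3496e+5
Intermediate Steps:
S(m) = 7/(-8 + 2*m) (S(m) = 7/(-8 + (m + m)) = 7/(-8 + 2*m))
(-186227 + 321183) + S(-561) = (-186227 + 321183) + 7/(2*(-4 - 561)) = 134956 + (7/2)/(-565) = 134956 + (7/2)*(-1/565) = 134956 - 7/1130 = 152500273/1130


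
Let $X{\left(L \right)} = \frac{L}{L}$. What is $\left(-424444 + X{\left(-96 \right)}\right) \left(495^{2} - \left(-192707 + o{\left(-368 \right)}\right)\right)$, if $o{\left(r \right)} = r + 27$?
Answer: $-185937018339$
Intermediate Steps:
$o{\left(r \right)} = 27 + r$
$X{\left(L \right)} = 1$
$\left(-424444 + X{\left(-96 \right)}\right) \left(495^{2} - \left(-192707 + o{\left(-368 \right)}\right)\right) = \left(-424444 + 1\right) \left(495^{2} + \left(192707 - \left(27 - 368\right)\right)\right) = - 424443 \left(245025 + \left(192707 - -341\right)\right) = - 424443 \left(245025 + \left(192707 + 341\right)\right) = - 424443 \left(245025 + 193048\right) = \left(-424443\right) 438073 = -185937018339$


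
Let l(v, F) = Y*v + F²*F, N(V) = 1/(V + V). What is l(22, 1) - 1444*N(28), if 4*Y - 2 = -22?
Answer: -1887/14 ≈ -134.79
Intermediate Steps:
N(V) = 1/(2*V)
Y = -5 (Y = ½ + (¼)*(-22) = ½ - 11/2 = -5)
l(v, F) = F³ - 5*v (l(v, F) = -5*v + F²*F = -5*v + F³ = F³ - 5*v)
l(22, 1) - 1444*N(28) = (1³ - 5*22) - 722/28 = (1 - 110) - 722/28 = -109 - 1444*1/56 = -109 - 361/14 = -1887/14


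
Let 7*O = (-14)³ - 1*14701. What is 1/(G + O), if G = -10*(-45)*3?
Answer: -7/7995 ≈ -0.00087555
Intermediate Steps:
O = -17445/7 (O = ((-14)³ - 1*14701)/7 = (-2744 - 14701)/7 = (⅐)*(-17445) = -17445/7 ≈ -2492.1)
G = 1350 (G = 450*3 = 1350)
1/(G + O) = 1/(1350 - 17445/7) = 1/(-7995/7) = -7/7995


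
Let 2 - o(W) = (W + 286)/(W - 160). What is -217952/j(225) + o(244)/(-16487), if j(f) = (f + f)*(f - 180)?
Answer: -25153011493/2337032250 ≈ -10.763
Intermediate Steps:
j(f) = 2*f*(-180 + f) (j(f) = (2*f)*(-180 + f) = 2*f*(-180 + f))
o(W) = 2 - (286 + W)/(-160 + W) (o(W) = 2 - (W + 286)/(W - 160) = 2 - (286 + W)/(-160 + W))
-217952/j(225) + o(244)/(-16487) = -217952*1/(450*(-180 + 225)) + ((-606 + 244)/(-160 + 244))/(-16487) = -217952/(2*225*45) + (-362/84)*(-1/16487) = -217952/20250 + ((1/84)*(-362))*(-1/16487) = -217952*1/20250 - 181/42*(-1/16487) = -108976/10125 + 181/692454 = -25153011493/2337032250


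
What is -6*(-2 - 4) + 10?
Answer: 46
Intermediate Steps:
-6*(-2 - 4) + 10 = -6*(-6) + 10 = 36 + 10 = 46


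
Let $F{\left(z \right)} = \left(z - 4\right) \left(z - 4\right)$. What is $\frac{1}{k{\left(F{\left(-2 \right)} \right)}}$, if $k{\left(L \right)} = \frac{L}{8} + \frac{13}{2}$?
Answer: $\frac{1}{11} \approx 0.090909$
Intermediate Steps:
$F{\left(z \right)} = \left(-4 + z\right)^{2}$ ($F{\left(z \right)} = \left(-4 + z\right) \left(-4 + z\right) = \left(-4 + z\right)^{2}$)
$k{\left(L \right)} = \frac{13}{2} + \frac{L}{8}$ ($k{\left(L \right)} = L \frac{1}{8} + 13 \cdot \frac{1}{2} = \frac{L}{8} + \frac{13}{2} = \frac{13}{2} + \frac{L}{8}$)
$\frac{1}{k{\left(F{\left(-2 \right)} \right)}} = \frac{1}{\frac{13}{2} + \frac{\left(-4 - 2\right)^{2}}{8}} = \frac{1}{\frac{13}{2} + \frac{\left(-6\right)^{2}}{8}} = \frac{1}{\frac{13}{2} + \frac{1}{8} \cdot 36} = \frac{1}{\frac{13}{2} + \frac{9}{2}} = \frac{1}{11}$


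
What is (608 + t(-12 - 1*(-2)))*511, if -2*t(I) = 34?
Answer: 302001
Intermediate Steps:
t(I) = -17 (t(I) = -½*34 = -17)
(608 + t(-12 - 1*(-2)))*511 = (608 - 17)*511 = 591*511 = 302001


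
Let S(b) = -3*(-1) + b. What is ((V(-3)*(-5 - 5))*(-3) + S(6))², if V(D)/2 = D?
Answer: 29241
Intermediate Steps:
V(D) = 2*D
S(b) = 3 + b
((V(-3)*(-5 - 5))*(-3) + S(6))² = (((2*(-3))*(-5 - 5))*(-3) + (3 + 6))² = (-6*(-10)*(-3) + 9)² = (60*(-3) + 9)² = (-180 + 9)² = (-171)² = 29241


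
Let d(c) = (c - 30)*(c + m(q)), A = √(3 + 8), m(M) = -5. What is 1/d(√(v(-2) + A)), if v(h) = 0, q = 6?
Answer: 1/(150 + √11 - 35*11^(¼)) ≈ 0.011164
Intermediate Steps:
A = √11 ≈ 3.3166
d(c) = (-30 + c)*(-5 + c) (d(c) = (c - 30)*(c - 5) = (-30 + c)*(-5 + c))
1/d(√(v(-2) + A)) = 1/(150 + (√(0 + √11))² - 35*√(0 + √11)) = 1/(150 + (√(√11))² - 35*11^(¼)) = 1/(150 + (11^(¼))² - 35*11^(¼)) = 1/(150 + √11 - 35*11^(¼))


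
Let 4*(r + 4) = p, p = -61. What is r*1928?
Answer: -37114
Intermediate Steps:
r = -77/4 (r = -4 + (1/4)*(-61) = -4 - 61/4 = -77/4 ≈ -19.250)
r*1928 = -77/4*1928 = -37114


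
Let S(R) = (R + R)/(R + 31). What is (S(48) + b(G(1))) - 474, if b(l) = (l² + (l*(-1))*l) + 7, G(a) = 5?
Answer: -36797/79 ≈ -465.78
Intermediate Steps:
S(R) = 2*R/(31 + R) (S(R) = (2*R)/(31 + R) = 2*R/(31 + R))
b(l) = 7 (b(l) = (l² + (-l)*l) + 7 = (l² - l²) + 7 = 0 + 7 = 7)
(S(48) + b(G(1))) - 474 = (2*48/(31 + 48) + 7) - 474 = (2*48/79 + 7) - 474 = (2*48*(1/79) + 7) - 474 = (96/79 + 7) - 474 = 649/79 - 474 = -36797/79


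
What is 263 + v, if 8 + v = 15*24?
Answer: 615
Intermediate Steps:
v = 352 (v = -8 + 15*24 = -8 + 360 = 352)
263 + v = 263 + 352 = 615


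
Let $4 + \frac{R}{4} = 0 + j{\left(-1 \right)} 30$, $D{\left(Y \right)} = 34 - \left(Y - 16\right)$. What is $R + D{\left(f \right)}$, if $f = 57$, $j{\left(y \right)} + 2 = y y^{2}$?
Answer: $-383$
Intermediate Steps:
$j{\left(y \right)} = -2 + y^{3}$ ($j{\left(y \right)} = -2 + y y^{2} = -2 + y^{3}$)
$D{\left(Y \right)} = 50 - Y$ ($D{\left(Y \right)} = 34 - \left(-16 + Y\right) = 50 - Y$)
$R = -376$ ($R = -16 + 4 \left(0 + \left(-2 + \left(-1\right)^{3}\right) 30\right) = -16 + 4 \left(0 + \left(-2 - 1\right) 30\right) = -16 + 4 \left(0 - 90\right) = -16 + 4 \left(-90\right) = -16 - 360 = -376$)
$R + D{\left(f \right)} = -376 + \left(50 - 57\right) = -376 - 7 = -383$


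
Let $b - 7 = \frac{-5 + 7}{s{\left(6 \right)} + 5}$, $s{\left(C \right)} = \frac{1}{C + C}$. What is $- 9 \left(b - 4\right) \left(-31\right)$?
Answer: $\frac{57753}{61} \approx 946.77$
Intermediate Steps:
$s{\left(C \right)} = \frac{1}{2 C}$
$b = \frac{451}{61}$ ($b = 7 + \frac{-5 + 7}{\frac{1}{2 \cdot 6} + 5} = 7 + \frac{2}{\frac{1}{2} \cdot \frac{1}{6} + 5} = 7 + \frac{2}{\frac{1}{12} + 5} = 7 + \frac{2}{\frac{61}{12}} = 7 + 2 \cdot \frac{12}{61} = 7 + \frac{24}{61} = \frac{451}{61} \approx 7.3934$)
$- 9 \left(b - 4\right) \left(-31\right) = - 9 \left(\frac{451}{61} - 4\right) \left(-31\right) = \left(-9\right) \frac{207}{61} \left(-31\right) = \left(- \frac{1863}{61}\right) \left(-31\right) = \frac{57753}{61}$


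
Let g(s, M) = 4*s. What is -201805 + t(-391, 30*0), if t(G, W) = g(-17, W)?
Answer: -201873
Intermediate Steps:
t(G, W) = -68 (t(G, W) = 4*(-17) = -68)
-201805 + t(-391, 30*0) = -201805 - 68 = -201873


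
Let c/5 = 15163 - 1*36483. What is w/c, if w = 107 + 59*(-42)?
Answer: 2371/106600 ≈ 0.022242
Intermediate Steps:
c = -106600 (c = 5*(15163 - 1*36483) = 5*(15163 - 36483) = 5*(-21320) = -106600)
w = -2371 (w = 107 - 2478 = -2371)
w/c = -2371/(-106600) = -2371*(-1/106600) = 2371/106600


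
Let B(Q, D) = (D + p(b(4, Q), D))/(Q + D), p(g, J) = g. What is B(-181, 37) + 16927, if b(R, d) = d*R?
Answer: 812725/48 ≈ 16932.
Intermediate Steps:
b(R, d) = R*d
B(Q, D) = (D + 4*Q)/(D + Q) (B(Q, D) = (D + 4*Q)/(Q + D) = (D + 4*Q)/(D + Q))
B(-181, 37) + 16927 = (37 + 4*(-181))/(37 - 181) + 16927 = (37 - 724)/(-144) + 16927 = -1/144*(-687) + 16927 = 229/48 + 16927 = 812725/48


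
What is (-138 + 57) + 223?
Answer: 142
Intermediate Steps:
(-138 + 57) + 223 = -81 + 223 = 142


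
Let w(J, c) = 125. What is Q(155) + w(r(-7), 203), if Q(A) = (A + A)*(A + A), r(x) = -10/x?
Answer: 96225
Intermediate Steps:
Q(A) = 4*A² (Q(A) = (2*A)*(2*A) = 4*A²)
Q(155) + w(r(-7), 203) = 4*155² + 125 = 4*24025 + 125 = 96100 + 125 = 96225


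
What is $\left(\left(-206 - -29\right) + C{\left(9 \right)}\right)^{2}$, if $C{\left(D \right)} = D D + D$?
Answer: $7569$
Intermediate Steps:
$C{\left(D \right)} = D + D^{2}$ ($C{\left(D \right)} = D^{2} + D = D + D^{2}$)
$\left(\left(-206 - -29\right) + C{\left(9 \right)}\right)^{2} = \left(\left(-206 - -29\right) + 9 \left(1 + 9\right)\right)^{2} = \left(\left(-206 + 29\right) + 9 \cdot 10\right)^{2} = \left(-177 + 90\right)^{2} = \left(-87\right)^{2} = 7569$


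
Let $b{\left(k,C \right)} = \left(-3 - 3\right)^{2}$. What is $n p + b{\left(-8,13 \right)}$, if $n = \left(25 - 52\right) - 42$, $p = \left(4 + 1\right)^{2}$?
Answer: $-1689$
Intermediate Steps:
$b{\left(k,C \right)} = 36$ ($b{\left(k,C \right)} = \left(-6\right)^{2} = 36$)
$p = 25$ ($p = 5^{2} = 25$)
$n = -69$ ($n = -27 - 42 = -69$)
$n p + b{\left(-8,13 \right)} = \left(-69\right) 25 + 36 = -1725 + 36 = -1689$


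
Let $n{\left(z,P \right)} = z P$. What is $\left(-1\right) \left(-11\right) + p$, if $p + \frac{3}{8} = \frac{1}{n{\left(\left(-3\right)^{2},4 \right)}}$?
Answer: $\frac{767}{72} \approx 10.653$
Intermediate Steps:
$n{\left(z,P \right)} = P z$
$p = - \frac{25}{72}$ ($p = - \frac{3}{8} + \frac{1}{4 \left(-3\right)^{2}} = - \frac{3}{8} + \frac{1}{4 \cdot 9} = - \frac{3}{8} + \frac{1}{36} = - \frac{25}{72} \approx -0.34722$)
$\left(-1\right) \left(-11\right) + p = \left(-1\right) \left(-11\right) - \frac{25}{72} = 11 - \frac{25}{72} = \frac{767}{72}$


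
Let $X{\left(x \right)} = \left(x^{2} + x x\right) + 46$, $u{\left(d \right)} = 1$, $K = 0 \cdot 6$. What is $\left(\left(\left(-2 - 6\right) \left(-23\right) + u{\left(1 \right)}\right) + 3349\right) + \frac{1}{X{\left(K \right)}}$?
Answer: $\frac{162565}{46} \approx 3534.0$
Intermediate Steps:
$K = 0$
$X{\left(x \right)} = 46 + 2 x^{2}$ ($X{\left(x \right)} = \left(x^{2} + x^{2}\right) + 46 = 2 x^{2} + 46 = 46 + 2 x^{2}$)
$\left(\left(\left(-2 - 6\right) \left(-23\right) + u{\left(1 \right)}\right) + 3349\right) + \frac{1}{X{\left(K \right)}} = \left(\left(\left(-2 - 6\right) \left(-23\right) + 1\right) + 3349\right) + \frac{1}{46 + 2 \cdot 0^{2}} = \left(\left(\left(-8\right) \left(-23\right) + 1\right) + 3349\right) + \frac{1}{46 + 2 \cdot 0} = \left(\left(184 + 1\right) + 3349\right) + \frac{1}{46 + 0} = \left(185 + 3349\right) + \frac{1}{46} = 3534 + \frac{1}{46} = \frac{162565}{46}$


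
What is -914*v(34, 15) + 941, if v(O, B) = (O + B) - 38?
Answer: -9113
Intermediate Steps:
v(O, B) = -38 + B + O (v(O, B) = (B + O) - 38 = -38 + B + O)
-914*v(34, 15) + 941 = -914*(-38 + 15 + 34) + 941 = -914*11 + 941 = -10054 + 941 = -9113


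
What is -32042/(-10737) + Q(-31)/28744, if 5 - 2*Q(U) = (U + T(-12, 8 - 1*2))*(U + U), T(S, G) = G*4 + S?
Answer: 1829435995/617248656 ≈ 2.9639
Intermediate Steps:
T(S, G) = S + 4*G (T(S, G) = 4*G + S = S + 4*G)
Q(U) = 5/2 - U*(12 + U) (Q(U) = 5/2 - (U + (-12 + 4*(8 - 1*2)))*(U + U)/2 = 5/2 - (U + (-12 + 4*(8 - 2)))*2*U/2 = 5/2 - (U + (-12 + 4*6))*2*U/2 = 5/2 - (U + (-12 + 24))*2*U/2 = 5/2 - (U + 12)*2*U/2 = 5/2 - (12 + U)*2*U/2 = 5/2 - U*(12 + U))
-32042/(-10737) + Q(-31)/28744 = -32042/(-10737) + (5/2 - 1*(-31)² - 12*(-31))/28744 = -32042*(-1/10737) + (5/2 - 1*961 + 372)*(1/28744) = 32042/10737 + (5/2 - 961 + 372)*(1/28744) = 32042/10737 - 1173/2*1/28744 = 32042/10737 - 1173/57488 = 1829435995/617248656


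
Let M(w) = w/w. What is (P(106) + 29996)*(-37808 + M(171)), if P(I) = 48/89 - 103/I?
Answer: -10698556240295/9434 ≈ -1.1340e+9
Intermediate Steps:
M(w) = 1
P(I) = 48/89 - 103/I (P(I) = 48*(1/89) - 103/I = 48/89 - 103/I)
(P(106) + 29996)*(-37808 + M(171)) = ((48/89 - 103/106) + 29996)*(-37808 + 1) = ((48/89 - 103*1/106) + 29996)*(-37807) = ((48/89 - 103/106) + 29996)*(-37807) = (-4079/9434 + 29996)*(-37807) = (282978185/9434)*(-37807) = -10698556240295/9434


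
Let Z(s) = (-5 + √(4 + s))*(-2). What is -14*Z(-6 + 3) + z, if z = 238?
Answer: 126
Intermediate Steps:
Z(s) = 10 - 2*√(4 + s)
-14*Z(-6 + 3) + z = -14*(10 - 2*√(4 + (-6 + 3))) + 238 = -14*(10 - 2*√(4 - 3)) + 238 = -14*(10 - 2*√1) + 238 = -14*(10 - 2*1) + 238 = -14*(10 - 2) + 238 = -14*8 + 238 = -112 + 238 = 126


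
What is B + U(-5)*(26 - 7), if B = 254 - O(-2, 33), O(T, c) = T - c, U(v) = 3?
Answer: 346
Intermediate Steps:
B = 289 (B = 254 - (-2 - 1*33) = 254 - (-2 - 33) = 254 - 1*(-35) = 254 + 35 = 289)
B + U(-5)*(26 - 7) = 289 + 3*(26 - 7) = 289 + 3*19 = 289 + 57 = 346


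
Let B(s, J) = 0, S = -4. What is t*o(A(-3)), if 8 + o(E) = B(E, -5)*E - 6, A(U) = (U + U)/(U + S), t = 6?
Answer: -84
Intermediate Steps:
A(U) = 2*U/(-4 + U) (A(U) = (U + U)/(U - 4) = (2*U)/(-4 + U) = 2*U/(-4 + U))
o(E) = -14 (o(E) = -8 + (0*E - 6) = -8 + (0 - 6) = -8 - 6 = -14)
t*o(A(-3)) = 6*(-14) = -84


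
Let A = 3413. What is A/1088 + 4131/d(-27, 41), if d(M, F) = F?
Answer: 4634461/44608 ≈ 103.89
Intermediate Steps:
A/1088 + 4131/d(-27, 41) = 3413/1088 + 4131/41 = 4634461/44608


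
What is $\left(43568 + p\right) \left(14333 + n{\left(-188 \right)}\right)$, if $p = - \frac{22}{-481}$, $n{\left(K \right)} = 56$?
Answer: $\frac{301539193470}{481} \approx 6.269 \cdot 10^{8}$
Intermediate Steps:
$p = \frac{22}{481}$ ($p = \left(-22\right) \left(- \frac{1}{481}\right) = \frac{22}{481} \approx 0.045738$)
$\left(43568 + p\right) \left(14333 + n{\left(-188 \right)}\right) = \left(43568 + \frac{22}{481}\right) \left(14333 + 56\right) = \frac{20956230}{481} \cdot 14389 = \frac{301539193470}{481}$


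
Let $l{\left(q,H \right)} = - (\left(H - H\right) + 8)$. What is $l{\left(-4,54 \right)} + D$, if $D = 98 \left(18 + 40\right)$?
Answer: $5676$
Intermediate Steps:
$D = 5684$ ($D = 98 \cdot 58 = 5684$)
$l{\left(q,H \right)} = -8$ ($l{\left(q,H \right)} = - (0 + 8) = \left(-1\right) 8 = -8$)
$l{\left(-4,54 \right)} + D = -8 + 5684 = 5676$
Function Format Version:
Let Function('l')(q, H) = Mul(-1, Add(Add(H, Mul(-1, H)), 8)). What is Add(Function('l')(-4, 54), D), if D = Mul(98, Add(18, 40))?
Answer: 5676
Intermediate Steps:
D = 5684 (D = Mul(98, 58) = 5684)
Function('l')(q, H) = -8 (Function('l')(q, H) = Mul(-1, Add(0, 8)) = Mul(-1, 8) = -8)
Add(Function('l')(-4, 54), D) = Add(-8, 5684) = 5676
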